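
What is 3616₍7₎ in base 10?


Positional values (base 7):
  6 × 7^0 = 6 × 1 = 6
  1 × 7^1 = 1 × 7 = 7
  6 × 7^2 = 6 × 49 = 294
  3 × 7^3 = 3 × 343 = 1029
Sum = 6 + 7 + 294 + 1029
= 1336


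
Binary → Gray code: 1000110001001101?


Binary: 1000110001001101
Gray code: G = B XOR (B >> 1)
B >> 1 = 0100011000100110
1000110001001101 XOR 0100011000100110:
  1 XOR 0 = 1
  0 XOR 1 = 1
  0 XOR 0 = 0
  0 XOR 0 = 0
  1 XOR 0 = 1
  1 XOR 1 = 0
  0 XOR 1 = 1
  0 XOR 0 = 0
  0 XOR 0 = 0
  1 XOR 0 = 1
  0 XOR 1 = 1
  0 XOR 0 = 0
  1 XOR 0 = 1
  1 XOR 1 = 0
  0 XOR 1 = 1
  1 XOR 0 = 1
= 1100101001101011


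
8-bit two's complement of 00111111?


Original: 00111111
Step 1 - Invert all bits: 11000000
Step 2 - Add 1: 11000000 + 1
= 11000001 (represents -63)


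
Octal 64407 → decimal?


Positional values:
Position 0: 7 × 8^0 = 7
Position 1: 0 × 8^1 = 0
Position 2: 4 × 8^2 = 256
Position 3: 4 × 8^3 = 2048
Position 4: 6 × 8^4 = 24576
Sum = 7 + 0 + 256 + 2048 + 24576
= 26887


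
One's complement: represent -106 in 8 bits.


Original: 01101010
Invert all bits:
  bit 0: 0 → 1
  bit 1: 1 → 0
  bit 2: 1 → 0
  bit 3: 0 → 1
  bit 4: 1 → 0
  bit 5: 0 → 1
  bit 6: 1 → 0
  bit 7: 0 → 1
= 10010101


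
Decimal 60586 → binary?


Divide by 2 repeatedly:
60586 ÷ 2 = 30293 remainder 0
30293 ÷ 2 = 15146 remainder 1
15146 ÷ 2 = 7573 remainder 0
7573 ÷ 2 = 3786 remainder 1
3786 ÷ 2 = 1893 remainder 0
1893 ÷ 2 = 946 remainder 1
946 ÷ 2 = 473 remainder 0
473 ÷ 2 = 236 remainder 1
236 ÷ 2 = 118 remainder 0
118 ÷ 2 = 59 remainder 0
59 ÷ 2 = 29 remainder 1
29 ÷ 2 = 14 remainder 1
14 ÷ 2 = 7 remainder 0
7 ÷ 2 = 3 remainder 1
3 ÷ 2 = 1 remainder 1
1 ÷ 2 = 0 remainder 1
Reading remainders bottom-up:
= 1110110010101010


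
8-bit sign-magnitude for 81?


Sign bit: 0 (positive)
Magnitude: 81 = 1010001
= 01010001


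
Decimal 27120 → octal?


Divide by 8 repeatedly:
27120 ÷ 8 = 3390 remainder 0
3390 ÷ 8 = 423 remainder 6
423 ÷ 8 = 52 remainder 7
52 ÷ 8 = 6 remainder 4
6 ÷ 8 = 0 remainder 6
Reading remainders bottom-up:
= 0o64760


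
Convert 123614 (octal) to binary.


Each octal digit → 3 binary bits:
  1 = 001
  2 = 010
  3 = 011
  6 = 110
  1 = 001
  4 = 100
Concatenate: 001 010 011 110 001 100
= 001010011110001100


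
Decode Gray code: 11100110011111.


Gray code: 11100110011111
MSB stays the same: 1
Each subsequent bit = prev_binary XOR current_gray:
  B[1] = 1 XOR 1 = 0
  B[2] = 0 XOR 1 = 1
  B[3] = 1 XOR 0 = 1
  B[4] = 1 XOR 0 = 1
  B[5] = 1 XOR 1 = 0
  B[6] = 0 XOR 1 = 1
  B[7] = 1 XOR 0 = 1
  B[8] = 1 XOR 0 = 1
  B[9] = 1 XOR 1 = 0
  B[10] = 0 XOR 1 = 1
  B[11] = 1 XOR 1 = 0
  B[12] = 0 XOR 1 = 1
  B[13] = 1 XOR 1 = 0
= 10111011101010 (12010 decimal)


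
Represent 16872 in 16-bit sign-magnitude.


Sign bit: 0 (positive)
Magnitude: 16872 = 100000111101000
= 0100000111101000


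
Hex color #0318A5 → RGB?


Hex: #0318A5
R = 03₁₆ = 3
G = 18₁₆ = 24
B = A5₁₆ = 165
= RGB(3, 24, 165)


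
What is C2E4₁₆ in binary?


Each hex digit → 4 binary bits:
  C = 1100
  2 = 0010
  E = 1110
  4 = 0100
Concatenate: 1100 0010 1110 0100
= 1100001011100100


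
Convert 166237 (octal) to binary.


Each octal digit → 3 binary bits:
  1 = 001
  6 = 110
  6 = 110
  2 = 010
  3 = 011
  7 = 111
Concatenate: 001 110 110 010 011 111
= 001110110010011111


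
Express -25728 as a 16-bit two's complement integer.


Original: 0110010010000000
Step 1 - Invert all bits: 1001101101111111
Step 2 - Add 1: 1001101101111111 + 1
= 1001101110000000 (represents -25728)


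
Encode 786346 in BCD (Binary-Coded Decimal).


Each digit → 4-bit binary:
  7 → 0111
  8 → 1000
  6 → 0110
  3 → 0011
  4 → 0100
  6 → 0110
= 0111 1000 0110 0011 0100 0110


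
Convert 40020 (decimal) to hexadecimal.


Divide by 16 repeatedly:
40020 ÷ 16 = 2501 remainder 4 (4)
2501 ÷ 16 = 156 remainder 5 (5)
156 ÷ 16 = 9 remainder 12 (C)
9 ÷ 16 = 0 remainder 9 (9)
Reading remainders bottom-up:
= 0x9C54


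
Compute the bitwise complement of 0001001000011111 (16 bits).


Original: 0001001000011111
Invert all bits:
  bit 0: 0 → 1
  bit 1: 0 → 1
  bit 2: 0 → 1
  bit 3: 1 → 0
  bit 4: 0 → 1
  bit 5: 0 → 1
  bit 6: 1 → 0
  bit 7: 0 → 1
  bit 8: 0 → 1
  bit 9: 0 → 1
  bit 10: 0 → 1
  bit 11: 1 → 0
  bit 12: 1 → 0
  bit 13: 1 → 0
  bit 14: 1 → 0
  bit 15: 1 → 0
= 1110110111100000


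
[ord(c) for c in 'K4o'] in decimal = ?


String: 'K4o'  (3 characters)
Per-character ASCII lookup:
  'K': uppercase starts at 65: 'K' = 65 + 10 = 75
  '4': digits start at 48: '4' = 48 + 4 = 52
  'o': lowercase starts at 97: 'o' = 97 + 14 = 111
= 75 52 111


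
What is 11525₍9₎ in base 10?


Positional values (base 9):
  5 × 9^0 = 5 × 1 = 5
  2 × 9^1 = 2 × 9 = 18
  5 × 9^2 = 5 × 81 = 405
  1 × 9^3 = 1 × 729 = 729
  1 × 9^4 = 1 × 6561 = 6561
Sum = 5 + 18 + 405 + 729 + 6561
= 7718


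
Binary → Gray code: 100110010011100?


Binary: 100110010011100
Gray code: G = B XOR (B >> 1)
B >> 1 = 010011001001110
100110010011100 XOR 010011001001110:
  1 XOR 0 = 1
  0 XOR 1 = 1
  0 XOR 0 = 0
  1 XOR 0 = 1
  1 XOR 1 = 0
  0 XOR 1 = 1
  0 XOR 0 = 0
  1 XOR 0 = 1
  0 XOR 1 = 1
  0 XOR 0 = 0
  1 XOR 0 = 1
  1 XOR 1 = 0
  1 XOR 1 = 0
  0 XOR 1 = 1
  0 XOR 0 = 0
= 110101011010010


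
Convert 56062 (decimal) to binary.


Divide by 2 repeatedly:
56062 ÷ 2 = 28031 remainder 0
28031 ÷ 2 = 14015 remainder 1
14015 ÷ 2 = 7007 remainder 1
7007 ÷ 2 = 3503 remainder 1
3503 ÷ 2 = 1751 remainder 1
1751 ÷ 2 = 875 remainder 1
875 ÷ 2 = 437 remainder 1
437 ÷ 2 = 218 remainder 1
218 ÷ 2 = 109 remainder 0
109 ÷ 2 = 54 remainder 1
54 ÷ 2 = 27 remainder 0
27 ÷ 2 = 13 remainder 1
13 ÷ 2 = 6 remainder 1
6 ÷ 2 = 3 remainder 0
3 ÷ 2 = 1 remainder 1
1 ÷ 2 = 0 remainder 1
Reading remainders bottom-up:
= 1101101011111110


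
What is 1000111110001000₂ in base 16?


Group into 4-bit nibbles: 1000111110001000
  1000 = 8
  1111 = F
  1000 = 8
  1000 = 8
= 0x8F88


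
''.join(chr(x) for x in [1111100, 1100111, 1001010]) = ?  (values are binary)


Codes (binary): 1111100 1100111 1001010
Per-code ASCII lookup:
  1111100 = 124  (special character) → '|'
  1100111 = 103  (range 97-122: lowercase, 103 - 97 = 6) → 'g'
  1001010 = 74  (range 65-90: uppercase, 74 - 65 = 9) → 'J'
= '|gJ'


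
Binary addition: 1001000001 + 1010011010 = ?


Align and add column by column (LSB to MSB, carry propagating):
  01001000001
+ 01010011010
  -----------
  col 0: 1 + 0 + 0 (carry in) = 1 → bit 1, carry out 0
  col 1: 0 + 1 + 0 (carry in) = 1 → bit 1, carry out 0
  col 2: 0 + 0 + 0 (carry in) = 0 → bit 0, carry out 0
  col 3: 0 + 1 + 0 (carry in) = 1 → bit 1, carry out 0
  col 4: 0 + 1 + 0 (carry in) = 1 → bit 1, carry out 0
  col 5: 0 + 0 + 0 (carry in) = 0 → bit 0, carry out 0
  col 6: 1 + 0 + 0 (carry in) = 1 → bit 1, carry out 0
  col 7: 0 + 1 + 0 (carry in) = 1 → bit 1, carry out 0
  col 8: 0 + 0 + 0 (carry in) = 0 → bit 0, carry out 0
  col 9: 1 + 1 + 0 (carry in) = 2 → bit 0, carry out 1
  col 10: 0 + 0 + 1 (carry in) = 1 → bit 1, carry out 0
Reading bits MSB→LSB: 10011011011
Strip leading zeros: 10011011011
= 10011011011


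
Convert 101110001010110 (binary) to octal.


Group into 3-bit groups: 101110001010110
  101 = 5
  110 = 6
  001 = 1
  010 = 2
  110 = 6
= 0o56126


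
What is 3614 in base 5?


Divide by 5 repeatedly:
3614 ÷ 5 = 722 remainder 4
722 ÷ 5 = 144 remainder 2
144 ÷ 5 = 28 remainder 4
28 ÷ 5 = 5 remainder 3
5 ÷ 5 = 1 remainder 0
1 ÷ 5 = 0 remainder 1
Reading remainders bottom-up:
= 103424


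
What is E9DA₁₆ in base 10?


Positional values:
Position 0: A × 16^0 = 10 × 1 = 10
Position 1: D × 16^1 = 13 × 16 = 208
Position 2: 9 × 16^2 = 9 × 256 = 2304
Position 3: E × 16^3 = 14 × 4096 = 57344
Sum = 10 + 208 + 2304 + 57344
= 59866


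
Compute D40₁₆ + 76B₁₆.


Align and add column by column (LSB to MSB, each column mod 16 with carry):
  0D40
+ 076B
  ----
  col 0: 0(0) + B(11) + 0 (carry in) = 11 → B(11), carry out 0
  col 1: 4(4) + 6(6) + 0 (carry in) = 10 → A(10), carry out 0
  col 2: D(13) + 7(7) + 0 (carry in) = 20 → 4(4), carry out 1
  col 3: 0(0) + 0(0) + 1 (carry in) = 1 → 1(1), carry out 0
Reading digits MSB→LSB: 14AB
Strip leading zeros: 14AB
= 0x14AB


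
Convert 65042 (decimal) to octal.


Divide by 8 repeatedly:
65042 ÷ 8 = 8130 remainder 2
8130 ÷ 8 = 1016 remainder 2
1016 ÷ 8 = 127 remainder 0
127 ÷ 8 = 15 remainder 7
15 ÷ 8 = 1 remainder 7
1 ÷ 8 = 0 remainder 1
Reading remainders bottom-up:
= 0o177022


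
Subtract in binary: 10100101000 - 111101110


Align and subtract column by column (LSB to MSB, borrowing when needed):
  10100101000
- 00111101110
  -----------
  col 0: (0 - 0 borrow-in) - 0 → 0 - 0 = 0, borrow out 0
  col 1: (0 - 0 borrow-in) - 1 → borrow from next column: (0+2) - 1 = 1, borrow out 1
  col 2: (0 - 1 borrow-in) - 1 → borrow from next column: (-1+2) - 1 = 0, borrow out 1
  col 3: (1 - 1 borrow-in) - 1 → borrow from next column: (0+2) - 1 = 1, borrow out 1
  col 4: (0 - 1 borrow-in) - 0 → borrow from next column: (-1+2) - 0 = 1, borrow out 1
  col 5: (1 - 1 borrow-in) - 1 → borrow from next column: (0+2) - 1 = 1, borrow out 1
  col 6: (0 - 1 borrow-in) - 1 → borrow from next column: (-1+2) - 1 = 0, borrow out 1
  col 7: (0 - 1 borrow-in) - 1 → borrow from next column: (-1+2) - 1 = 0, borrow out 1
  col 8: (1 - 1 borrow-in) - 1 → borrow from next column: (0+2) - 1 = 1, borrow out 1
  col 9: (0 - 1 borrow-in) - 0 → borrow from next column: (-1+2) - 0 = 1, borrow out 1
  col 10: (1 - 1 borrow-in) - 0 → 0 - 0 = 0, borrow out 0
Reading bits MSB→LSB: 01100111010
Strip leading zeros: 1100111010
= 1100111010


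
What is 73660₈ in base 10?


Positional values:
Position 0: 0 × 8^0 = 0
Position 1: 6 × 8^1 = 48
Position 2: 6 × 8^2 = 384
Position 3: 3 × 8^3 = 1536
Position 4: 7 × 8^4 = 28672
Sum = 0 + 48 + 384 + 1536 + 28672
= 30640


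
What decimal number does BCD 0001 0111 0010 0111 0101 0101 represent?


Each 4-bit group → digit:
  0001 → 1
  0111 → 7
  0010 → 2
  0111 → 7
  0101 → 5
  0101 → 5
= 172755


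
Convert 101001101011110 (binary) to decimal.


Positional values:
Bit 1: 1 × 2^1 = 2
Bit 2: 1 × 2^2 = 4
Bit 3: 1 × 2^3 = 8
Bit 4: 1 × 2^4 = 16
Bit 6: 1 × 2^6 = 64
Bit 8: 1 × 2^8 = 256
Bit 9: 1 × 2^9 = 512
Bit 12: 1 × 2^12 = 4096
Bit 14: 1 × 2^14 = 16384
Sum = 2 + 4 + 8 + 16 + 64 + 256 + 512 + 4096 + 16384
= 21342


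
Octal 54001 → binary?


Each octal digit → 3 binary bits:
  5 = 101
  4 = 100
  0 = 000
  0 = 000
  1 = 001
Concatenate: 101 100 000 000 001
= 101100000000001


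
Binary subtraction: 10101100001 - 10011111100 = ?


Align and subtract column by column (LSB to MSB, borrowing when needed):
  10101100001
- 10011111100
  -----------
  col 0: (1 - 0 borrow-in) - 0 → 1 - 0 = 1, borrow out 0
  col 1: (0 - 0 borrow-in) - 0 → 0 - 0 = 0, borrow out 0
  col 2: (0 - 0 borrow-in) - 1 → borrow from next column: (0+2) - 1 = 1, borrow out 1
  col 3: (0 - 1 borrow-in) - 1 → borrow from next column: (-1+2) - 1 = 0, borrow out 1
  col 4: (0 - 1 borrow-in) - 1 → borrow from next column: (-1+2) - 1 = 0, borrow out 1
  col 5: (1 - 1 borrow-in) - 1 → borrow from next column: (0+2) - 1 = 1, borrow out 1
  col 6: (1 - 1 borrow-in) - 1 → borrow from next column: (0+2) - 1 = 1, borrow out 1
  col 7: (0 - 1 borrow-in) - 1 → borrow from next column: (-1+2) - 1 = 0, borrow out 1
  col 8: (1 - 1 borrow-in) - 0 → 0 - 0 = 0, borrow out 0
  col 9: (0 - 0 borrow-in) - 0 → 0 - 0 = 0, borrow out 0
  col 10: (1 - 0 borrow-in) - 1 → 1 - 1 = 0, borrow out 0
Reading bits MSB→LSB: 00001100101
Strip leading zeros: 1100101
= 1100101


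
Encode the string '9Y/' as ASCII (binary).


String: '9Y/'  (3 characters)
Per-character ASCII lookup:
  '9': digits start at 48: '9' = 48 + 9 = 57 → 111001
  'Y': uppercase starts at 65: 'Y' = 65 + 24 = 89 → 1011001
  '/': special character: '/' = 47 → 101111
= 111001 1011001 101111


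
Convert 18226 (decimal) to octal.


Divide by 8 repeatedly:
18226 ÷ 8 = 2278 remainder 2
2278 ÷ 8 = 284 remainder 6
284 ÷ 8 = 35 remainder 4
35 ÷ 8 = 4 remainder 3
4 ÷ 8 = 0 remainder 4
Reading remainders bottom-up:
= 0o43462


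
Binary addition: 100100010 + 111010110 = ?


Align and add column by column (LSB to MSB, carry propagating):
  0100100010
+ 0111010110
  ----------
  col 0: 0 + 0 + 0 (carry in) = 0 → bit 0, carry out 0
  col 1: 1 + 1 + 0 (carry in) = 2 → bit 0, carry out 1
  col 2: 0 + 1 + 1 (carry in) = 2 → bit 0, carry out 1
  col 3: 0 + 0 + 1 (carry in) = 1 → bit 1, carry out 0
  col 4: 0 + 1 + 0 (carry in) = 1 → bit 1, carry out 0
  col 5: 1 + 0 + 0 (carry in) = 1 → bit 1, carry out 0
  col 6: 0 + 1 + 0 (carry in) = 1 → bit 1, carry out 0
  col 7: 0 + 1 + 0 (carry in) = 1 → bit 1, carry out 0
  col 8: 1 + 1 + 0 (carry in) = 2 → bit 0, carry out 1
  col 9: 0 + 0 + 1 (carry in) = 1 → bit 1, carry out 0
Reading bits MSB→LSB: 1011111000
Strip leading zeros: 1011111000
= 1011111000


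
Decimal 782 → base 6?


Divide by 6 repeatedly:
782 ÷ 6 = 130 remainder 2
130 ÷ 6 = 21 remainder 4
21 ÷ 6 = 3 remainder 3
3 ÷ 6 = 0 remainder 3
Reading remainders bottom-up:
= 3342


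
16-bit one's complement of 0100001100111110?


Original: 0100001100111110
Invert all bits:
  bit 0: 0 → 1
  bit 1: 1 → 0
  bit 2: 0 → 1
  bit 3: 0 → 1
  bit 4: 0 → 1
  bit 5: 0 → 1
  bit 6: 1 → 0
  bit 7: 1 → 0
  bit 8: 0 → 1
  bit 9: 0 → 1
  bit 10: 1 → 0
  bit 11: 1 → 0
  bit 12: 1 → 0
  bit 13: 1 → 0
  bit 14: 1 → 0
  bit 15: 0 → 1
= 1011110011000001


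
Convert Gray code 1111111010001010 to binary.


Gray code: 1111111010001010
MSB stays the same: 1
Each subsequent bit = prev_binary XOR current_gray:
  B[1] = 1 XOR 1 = 0
  B[2] = 0 XOR 1 = 1
  B[3] = 1 XOR 1 = 0
  B[4] = 0 XOR 1 = 1
  B[5] = 1 XOR 1 = 0
  B[6] = 0 XOR 1 = 1
  B[7] = 1 XOR 0 = 1
  B[8] = 1 XOR 1 = 0
  B[9] = 0 XOR 0 = 0
  B[10] = 0 XOR 0 = 0
  B[11] = 0 XOR 0 = 0
  B[12] = 0 XOR 1 = 1
  B[13] = 1 XOR 0 = 1
  B[14] = 1 XOR 1 = 0
  B[15] = 0 XOR 0 = 0
= 1010101100001100 (43788 decimal)


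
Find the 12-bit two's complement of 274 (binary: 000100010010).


Original: 000100010010
Step 1 - Invert all bits: 111011101101
Step 2 - Add 1: 111011101101 + 1
= 111011101110 (represents -274)


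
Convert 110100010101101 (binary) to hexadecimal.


Group into 4-bit nibbles: 0110100010101101
  0110 = 6
  1000 = 8
  1010 = A
  1101 = D
= 0x68AD


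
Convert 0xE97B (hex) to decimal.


Positional values:
Position 0: B × 16^0 = 11 × 1 = 11
Position 1: 7 × 16^1 = 7 × 16 = 112
Position 2: 9 × 16^2 = 9 × 256 = 2304
Position 3: E × 16^3 = 14 × 4096 = 57344
Sum = 11 + 112 + 2304 + 57344
= 59771


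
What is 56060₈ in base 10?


Positional values:
Position 0: 0 × 8^0 = 0
Position 1: 6 × 8^1 = 48
Position 2: 0 × 8^2 = 0
Position 3: 6 × 8^3 = 3072
Position 4: 5 × 8^4 = 20480
Sum = 0 + 48 + 0 + 3072 + 20480
= 23600


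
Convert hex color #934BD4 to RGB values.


Hex: #934BD4
R = 93₁₆ = 147
G = 4B₁₆ = 75
B = D4₁₆ = 212
= RGB(147, 75, 212)


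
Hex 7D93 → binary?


Each hex digit → 4 binary bits:
  7 = 0111
  D = 1101
  9 = 1001
  3 = 0011
Concatenate: 0111 1101 1001 0011
= 0111110110010011


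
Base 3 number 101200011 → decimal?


Positional values (base 3):
  1 × 3^0 = 1 × 1 = 1
  1 × 3^1 = 1 × 3 = 3
  0 × 3^2 = 0 × 9 = 0
  0 × 3^3 = 0 × 27 = 0
  0 × 3^4 = 0 × 81 = 0
  2 × 3^5 = 2 × 243 = 486
  1 × 3^6 = 1 × 729 = 729
  0 × 3^7 = 0 × 2187 = 0
  1 × 3^8 = 1 × 6561 = 6561
Sum = 1 + 3 + 0 + 0 + 0 + 486 + 729 + 0 + 6561
= 7780


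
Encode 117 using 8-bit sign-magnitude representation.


Sign bit: 0 (positive)
Magnitude: 117 = 1110101
= 01110101


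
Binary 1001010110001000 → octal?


Group into 3-bit groups: 001001010110001000
  001 = 1
  001 = 1
  010 = 2
  110 = 6
  001 = 1
  000 = 0
= 0o112610


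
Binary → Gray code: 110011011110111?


Binary: 110011011110111
Gray code: G = B XOR (B >> 1)
B >> 1 = 011001101111011
110011011110111 XOR 011001101111011:
  1 XOR 0 = 1
  1 XOR 1 = 0
  0 XOR 1 = 1
  0 XOR 0 = 0
  1 XOR 0 = 1
  1 XOR 1 = 0
  0 XOR 1 = 1
  1 XOR 0 = 1
  1 XOR 1 = 0
  1 XOR 1 = 0
  1 XOR 1 = 0
  0 XOR 1 = 1
  1 XOR 0 = 1
  1 XOR 1 = 0
  1 XOR 1 = 0
= 101010110001100


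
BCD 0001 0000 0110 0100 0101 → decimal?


Each 4-bit group → digit:
  0001 → 1
  0000 → 0
  0110 → 6
  0100 → 4
  0101 → 5
= 10645


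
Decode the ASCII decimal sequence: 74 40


Codes (decimal): 74 40
Per-code ASCII lookup:
  74  (range 65-90: uppercase, 74 - 65 = 9) → 'J'
  40  (special character) → '('
= 'J('


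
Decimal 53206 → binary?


Divide by 2 repeatedly:
53206 ÷ 2 = 26603 remainder 0
26603 ÷ 2 = 13301 remainder 1
13301 ÷ 2 = 6650 remainder 1
6650 ÷ 2 = 3325 remainder 0
3325 ÷ 2 = 1662 remainder 1
1662 ÷ 2 = 831 remainder 0
831 ÷ 2 = 415 remainder 1
415 ÷ 2 = 207 remainder 1
207 ÷ 2 = 103 remainder 1
103 ÷ 2 = 51 remainder 1
51 ÷ 2 = 25 remainder 1
25 ÷ 2 = 12 remainder 1
12 ÷ 2 = 6 remainder 0
6 ÷ 2 = 3 remainder 0
3 ÷ 2 = 1 remainder 1
1 ÷ 2 = 0 remainder 1
Reading remainders bottom-up:
= 1100111111010110


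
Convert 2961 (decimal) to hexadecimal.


Divide by 16 repeatedly:
2961 ÷ 16 = 185 remainder 1 (1)
185 ÷ 16 = 11 remainder 9 (9)
11 ÷ 16 = 0 remainder 11 (B)
Reading remainders bottom-up:
= 0xB91


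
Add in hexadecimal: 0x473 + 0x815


Align and add column by column (LSB to MSB, each column mod 16 with carry):
  0473
+ 0815
  ----
  col 0: 3(3) + 5(5) + 0 (carry in) = 8 → 8(8), carry out 0
  col 1: 7(7) + 1(1) + 0 (carry in) = 8 → 8(8), carry out 0
  col 2: 4(4) + 8(8) + 0 (carry in) = 12 → C(12), carry out 0
  col 3: 0(0) + 0(0) + 0 (carry in) = 0 → 0(0), carry out 0
Reading digits MSB→LSB: 0C88
Strip leading zeros: C88
= 0xC88


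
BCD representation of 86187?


Each digit → 4-bit binary:
  8 → 1000
  6 → 0110
  1 → 0001
  8 → 1000
  7 → 0111
= 1000 0110 0001 1000 0111


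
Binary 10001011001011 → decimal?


Positional values:
Bit 0: 1 × 2^0 = 1
Bit 1: 1 × 2^1 = 2
Bit 3: 1 × 2^3 = 8
Bit 6: 1 × 2^6 = 64
Bit 7: 1 × 2^7 = 128
Bit 9: 1 × 2^9 = 512
Bit 13: 1 × 2^13 = 8192
Sum = 1 + 2 + 8 + 64 + 128 + 512 + 8192
= 8907


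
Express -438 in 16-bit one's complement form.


Original: 0000000110110110
Invert all bits:
  bit 0: 0 → 1
  bit 1: 0 → 1
  bit 2: 0 → 1
  bit 3: 0 → 1
  bit 4: 0 → 1
  bit 5: 0 → 1
  bit 6: 0 → 1
  bit 7: 1 → 0
  bit 8: 1 → 0
  bit 9: 0 → 1
  bit 10: 1 → 0
  bit 11: 1 → 0
  bit 12: 0 → 1
  bit 13: 1 → 0
  bit 14: 1 → 0
  bit 15: 0 → 1
= 1111111001001001


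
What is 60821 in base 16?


Divide by 16 repeatedly:
60821 ÷ 16 = 3801 remainder 5 (5)
3801 ÷ 16 = 237 remainder 9 (9)
237 ÷ 16 = 14 remainder 13 (D)
14 ÷ 16 = 0 remainder 14 (E)
Reading remainders bottom-up:
= 0xED95


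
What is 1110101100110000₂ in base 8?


Group into 3-bit groups: 001110101100110000
  001 = 1
  110 = 6
  101 = 5
  100 = 4
  110 = 6
  000 = 0
= 0o165460


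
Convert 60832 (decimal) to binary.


Divide by 2 repeatedly:
60832 ÷ 2 = 30416 remainder 0
30416 ÷ 2 = 15208 remainder 0
15208 ÷ 2 = 7604 remainder 0
7604 ÷ 2 = 3802 remainder 0
3802 ÷ 2 = 1901 remainder 0
1901 ÷ 2 = 950 remainder 1
950 ÷ 2 = 475 remainder 0
475 ÷ 2 = 237 remainder 1
237 ÷ 2 = 118 remainder 1
118 ÷ 2 = 59 remainder 0
59 ÷ 2 = 29 remainder 1
29 ÷ 2 = 14 remainder 1
14 ÷ 2 = 7 remainder 0
7 ÷ 2 = 3 remainder 1
3 ÷ 2 = 1 remainder 1
1 ÷ 2 = 0 remainder 1
Reading remainders bottom-up:
= 1110110110100000


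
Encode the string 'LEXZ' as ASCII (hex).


String: 'LEXZ'  (4 characters)
Per-character ASCII lookup:
  'L': uppercase starts at 65: 'L' = 65 + 11 = 76 → 0x4C
  'E': uppercase starts at 65: 'E' = 65 + 4 = 69 → 0x45
  'X': uppercase starts at 65: 'X' = 65 + 23 = 88 → 0x58
  'Z': uppercase starts at 65: 'Z' = 65 + 25 = 90 → 0x5A
= 0x4C 0x45 0x58 0x5A


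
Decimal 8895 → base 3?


Divide by 3 repeatedly:
8895 ÷ 3 = 2965 remainder 0
2965 ÷ 3 = 988 remainder 1
988 ÷ 3 = 329 remainder 1
329 ÷ 3 = 109 remainder 2
109 ÷ 3 = 36 remainder 1
36 ÷ 3 = 12 remainder 0
12 ÷ 3 = 4 remainder 0
4 ÷ 3 = 1 remainder 1
1 ÷ 3 = 0 remainder 1
Reading remainders bottom-up:
= 110012110


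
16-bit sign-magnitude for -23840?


Sign bit: 1 (negative)
Magnitude: 23840 = 101110100100000
= 1101110100100000


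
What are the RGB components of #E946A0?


Hex: #E946A0
R = E9₁₆ = 233
G = 46₁₆ = 70
B = A0₁₆ = 160
= RGB(233, 70, 160)


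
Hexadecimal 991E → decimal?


Positional values:
Position 0: E × 16^0 = 14 × 1 = 14
Position 1: 1 × 16^1 = 1 × 16 = 16
Position 2: 9 × 16^2 = 9 × 256 = 2304
Position 3: 9 × 16^3 = 9 × 4096 = 36864
Sum = 14 + 16 + 2304 + 36864
= 39198


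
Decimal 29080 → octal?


Divide by 8 repeatedly:
29080 ÷ 8 = 3635 remainder 0
3635 ÷ 8 = 454 remainder 3
454 ÷ 8 = 56 remainder 6
56 ÷ 8 = 7 remainder 0
7 ÷ 8 = 0 remainder 7
Reading remainders bottom-up:
= 0o70630


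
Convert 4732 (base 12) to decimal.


Positional values (base 12):
  2 × 12^0 = 2 × 1 = 2
  3 × 12^1 = 3 × 12 = 36
  7 × 12^2 = 7 × 144 = 1008
  4 × 12^3 = 4 × 1728 = 6912
Sum = 2 + 36 + 1008 + 6912
= 7958


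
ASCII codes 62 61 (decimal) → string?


Codes (decimal): 62 61
Per-code ASCII lookup:
  62  (special character) → '>'
  61  (special character) → '='
= '>='


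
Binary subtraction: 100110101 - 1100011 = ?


Align and subtract column by column (LSB to MSB, borrowing when needed):
  100110101
- 001100011
  ---------
  col 0: (1 - 0 borrow-in) - 1 → 1 - 1 = 0, borrow out 0
  col 1: (0 - 0 borrow-in) - 1 → borrow from next column: (0+2) - 1 = 1, borrow out 1
  col 2: (1 - 1 borrow-in) - 0 → 0 - 0 = 0, borrow out 0
  col 3: (0 - 0 borrow-in) - 0 → 0 - 0 = 0, borrow out 0
  col 4: (1 - 0 borrow-in) - 0 → 1 - 0 = 1, borrow out 0
  col 5: (1 - 0 borrow-in) - 1 → 1 - 1 = 0, borrow out 0
  col 6: (0 - 0 borrow-in) - 1 → borrow from next column: (0+2) - 1 = 1, borrow out 1
  col 7: (0 - 1 borrow-in) - 0 → borrow from next column: (-1+2) - 0 = 1, borrow out 1
  col 8: (1 - 1 borrow-in) - 0 → 0 - 0 = 0, borrow out 0
Reading bits MSB→LSB: 011010010
Strip leading zeros: 11010010
= 11010010


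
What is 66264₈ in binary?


Each octal digit → 3 binary bits:
  6 = 110
  6 = 110
  2 = 010
  6 = 110
  4 = 100
Concatenate: 110 110 010 110 100
= 110110010110100


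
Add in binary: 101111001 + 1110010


Align and add column by column (LSB to MSB, carry propagating):
  0101111001
+ 0001110010
  ----------
  col 0: 1 + 0 + 0 (carry in) = 1 → bit 1, carry out 0
  col 1: 0 + 1 + 0 (carry in) = 1 → bit 1, carry out 0
  col 2: 0 + 0 + 0 (carry in) = 0 → bit 0, carry out 0
  col 3: 1 + 0 + 0 (carry in) = 1 → bit 1, carry out 0
  col 4: 1 + 1 + 0 (carry in) = 2 → bit 0, carry out 1
  col 5: 1 + 1 + 1 (carry in) = 3 → bit 1, carry out 1
  col 6: 1 + 1 + 1 (carry in) = 3 → bit 1, carry out 1
  col 7: 0 + 0 + 1 (carry in) = 1 → bit 1, carry out 0
  col 8: 1 + 0 + 0 (carry in) = 1 → bit 1, carry out 0
  col 9: 0 + 0 + 0 (carry in) = 0 → bit 0, carry out 0
Reading bits MSB→LSB: 0111101011
Strip leading zeros: 111101011
= 111101011


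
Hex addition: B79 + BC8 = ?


Align and add column by column (LSB to MSB, each column mod 16 with carry):
  0B79
+ 0BC8
  ----
  col 0: 9(9) + 8(8) + 0 (carry in) = 17 → 1(1), carry out 1
  col 1: 7(7) + C(12) + 1 (carry in) = 20 → 4(4), carry out 1
  col 2: B(11) + B(11) + 1 (carry in) = 23 → 7(7), carry out 1
  col 3: 0(0) + 0(0) + 1 (carry in) = 1 → 1(1), carry out 0
Reading digits MSB→LSB: 1741
Strip leading zeros: 1741
= 0x1741


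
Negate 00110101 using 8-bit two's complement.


Original: 00110101
Step 1 - Invert all bits: 11001010
Step 2 - Add 1: 11001010 + 1
= 11001011 (represents -53)


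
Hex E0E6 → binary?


Each hex digit → 4 binary bits:
  E = 1110
  0 = 0000
  E = 1110
  6 = 0110
Concatenate: 1110 0000 1110 0110
= 1110000011100110


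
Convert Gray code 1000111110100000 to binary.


Gray code: 1000111110100000
MSB stays the same: 1
Each subsequent bit = prev_binary XOR current_gray:
  B[1] = 1 XOR 0 = 1
  B[2] = 1 XOR 0 = 1
  B[3] = 1 XOR 0 = 1
  B[4] = 1 XOR 1 = 0
  B[5] = 0 XOR 1 = 1
  B[6] = 1 XOR 1 = 0
  B[7] = 0 XOR 1 = 1
  B[8] = 1 XOR 1 = 0
  B[9] = 0 XOR 0 = 0
  B[10] = 0 XOR 1 = 1
  B[11] = 1 XOR 0 = 1
  B[12] = 1 XOR 0 = 1
  B[13] = 1 XOR 0 = 1
  B[14] = 1 XOR 0 = 1
  B[15] = 1 XOR 0 = 1
= 1111010100111111 (62783 decimal)


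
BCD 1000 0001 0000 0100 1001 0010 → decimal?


Each 4-bit group → digit:
  1000 → 8
  0001 → 1
  0000 → 0
  0100 → 4
  1001 → 9
  0010 → 2
= 810492


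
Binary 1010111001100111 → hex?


Group into 4-bit nibbles: 1010111001100111
  1010 = A
  1110 = E
  0110 = 6
  0111 = 7
= 0xAE67


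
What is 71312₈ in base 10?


Positional values:
Position 0: 2 × 8^0 = 2
Position 1: 1 × 8^1 = 8
Position 2: 3 × 8^2 = 192
Position 3: 1 × 8^3 = 512
Position 4: 7 × 8^4 = 28672
Sum = 2 + 8 + 192 + 512 + 28672
= 29386


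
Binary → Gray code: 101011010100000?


Binary: 101011010100000
Gray code: G = B XOR (B >> 1)
B >> 1 = 010101101010000
101011010100000 XOR 010101101010000:
  1 XOR 0 = 1
  0 XOR 1 = 1
  1 XOR 0 = 1
  0 XOR 1 = 1
  1 XOR 0 = 1
  1 XOR 1 = 0
  0 XOR 1 = 1
  1 XOR 0 = 1
  0 XOR 1 = 1
  1 XOR 0 = 1
  0 XOR 1 = 1
  0 XOR 0 = 0
  0 XOR 0 = 0
  0 XOR 0 = 0
  0 XOR 0 = 0
= 111110111110000


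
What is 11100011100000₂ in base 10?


Positional values:
Bit 5: 1 × 2^5 = 32
Bit 6: 1 × 2^6 = 64
Bit 7: 1 × 2^7 = 128
Bit 11: 1 × 2^11 = 2048
Bit 12: 1 × 2^12 = 4096
Bit 13: 1 × 2^13 = 8192
Sum = 32 + 64 + 128 + 2048 + 4096 + 8192
= 14560


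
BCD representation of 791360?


Each digit → 4-bit binary:
  7 → 0111
  9 → 1001
  1 → 0001
  3 → 0011
  6 → 0110
  0 → 0000
= 0111 1001 0001 0011 0110 0000


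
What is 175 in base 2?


Divide by 2 repeatedly:
175 ÷ 2 = 87 remainder 1
87 ÷ 2 = 43 remainder 1
43 ÷ 2 = 21 remainder 1
21 ÷ 2 = 10 remainder 1
10 ÷ 2 = 5 remainder 0
5 ÷ 2 = 2 remainder 1
2 ÷ 2 = 1 remainder 0
1 ÷ 2 = 0 remainder 1
Reading remainders bottom-up:
= 10101111


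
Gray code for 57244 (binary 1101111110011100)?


Binary: 1101111110011100
Gray code: G = B XOR (B >> 1)
B >> 1 = 0110111111001110
1101111110011100 XOR 0110111111001110:
  1 XOR 0 = 1
  1 XOR 1 = 0
  0 XOR 1 = 1
  1 XOR 0 = 1
  1 XOR 1 = 0
  1 XOR 1 = 0
  1 XOR 1 = 0
  1 XOR 1 = 0
  1 XOR 1 = 0
  0 XOR 1 = 1
  0 XOR 0 = 0
  1 XOR 0 = 1
  1 XOR 1 = 0
  1 XOR 1 = 0
  0 XOR 1 = 1
  0 XOR 0 = 0
= 1011000001010010


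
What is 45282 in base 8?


Divide by 8 repeatedly:
45282 ÷ 8 = 5660 remainder 2
5660 ÷ 8 = 707 remainder 4
707 ÷ 8 = 88 remainder 3
88 ÷ 8 = 11 remainder 0
11 ÷ 8 = 1 remainder 3
1 ÷ 8 = 0 remainder 1
Reading remainders bottom-up:
= 0o130342


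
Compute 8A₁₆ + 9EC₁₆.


Align and add column by column (LSB to MSB, each column mod 16 with carry):
  008A
+ 09EC
  ----
  col 0: A(10) + C(12) + 0 (carry in) = 22 → 6(6), carry out 1
  col 1: 8(8) + E(14) + 1 (carry in) = 23 → 7(7), carry out 1
  col 2: 0(0) + 9(9) + 1 (carry in) = 10 → A(10), carry out 0
  col 3: 0(0) + 0(0) + 0 (carry in) = 0 → 0(0), carry out 0
Reading digits MSB→LSB: 0A76
Strip leading zeros: A76
= 0xA76


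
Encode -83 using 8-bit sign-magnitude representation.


Sign bit: 1 (negative)
Magnitude: 83 = 1010011
= 11010011


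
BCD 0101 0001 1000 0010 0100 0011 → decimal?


Each 4-bit group → digit:
  0101 → 5
  0001 → 1
  1000 → 8
  0010 → 2
  0100 → 4
  0011 → 3
= 518243


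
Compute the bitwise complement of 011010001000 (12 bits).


Original: 011010001000
Invert all bits:
  bit 0: 0 → 1
  bit 1: 1 → 0
  bit 2: 1 → 0
  bit 3: 0 → 1
  bit 4: 1 → 0
  bit 5: 0 → 1
  bit 6: 0 → 1
  bit 7: 0 → 1
  bit 8: 1 → 0
  bit 9: 0 → 1
  bit 10: 0 → 1
  bit 11: 0 → 1
= 100101110111


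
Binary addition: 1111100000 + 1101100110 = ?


Align and add column by column (LSB to MSB, carry propagating):
  01111100000
+ 01101100110
  -----------
  col 0: 0 + 0 + 0 (carry in) = 0 → bit 0, carry out 0
  col 1: 0 + 1 + 0 (carry in) = 1 → bit 1, carry out 0
  col 2: 0 + 1 + 0 (carry in) = 1 → bit 1, carry out 0
  col 3: 0 + 0 + 0 (carry in) = 0 → bit 0, carry out 0
  col 4: 0 + 0 + 0 (carry in) = 0 → bit 0, carry out 0
  col 5: 1 + 1 + 0 (carry in) = 2 → bit 0, carry out 1
  col 6: 1 + 1 + 1 (carry in) = 3 → bit 1, carry out 1
  col 7: 1 + 0 + 1 (carry in) = 2 → bit 0, carry out 1
  col 8: 1 + 1 + 1 (carry in) = 3 → bit 1, carry out 1
  col 9: 1 + 1 + 1 (carry in) = 3 → bit 1, carry out 1
  col 10: 0 + 0 + 1 (carry in) = 1 → bit 1, carry out 0
Reading bits MSB→LSB: 11101000110
Strip leading zeros: 11101000110
= 11101000110


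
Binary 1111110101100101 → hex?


Group into 4-bit nibbles: 1111110101100101
  1111 = F
  1101 = D
  0110 = 6
  0101 = 5
= 0xFD65


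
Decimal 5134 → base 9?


Divide by 9 repeatedly:
5134 ÷ 9 = 570 remainder 4
570 ÷ 9 = 63 remainder 3
63 ÷ 9 = 7 remainder 0
7 ÷ 9 = 0 remainder 7
Reading remainders bottom-up:
= 7034


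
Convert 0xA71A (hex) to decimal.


Positional values:
Position 0: A × 16^0 = 10 × 1 = 10
Position 1: 1 × 16^1 = 1 × 16 = 16
Position 2: 7 × 16^2 = 7 × 256 = 1792
Position 3: A × 16^3 = 10 × 4096 = 40960
Sum = 10 + 16 + 1792 + 40960
= 42778


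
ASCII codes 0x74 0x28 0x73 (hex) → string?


Codes (hex): 0x74 0x28 0x73
Per-code ASCII lookup:
  0x74 = 116  (range 97-122: lowercase, 116 - 97 = 19) → 't'
  0x28 = 40  (special character) → '('
  0x73 = 115  (range 97-122: lowercase, 115 - 97 = 18) → 's'
= 't(s'


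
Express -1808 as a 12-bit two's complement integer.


Original: 011100010000
Step 1 - Invert all bits: 100011101111
Step 2 - Add 1: 100011101111 + 1
= 100011110000 (represents -1808)


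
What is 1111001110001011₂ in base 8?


Group into 3-bit groups: 001111001110001011
  001 = 1
  111 = 7
  001 = 1
  110 = 6
  001 = 1
  011 = 3
= 0o171613


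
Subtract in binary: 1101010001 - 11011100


Align and subtract column by column (LSB to MSB, borrowing when needed):
  1101010001
- 0011011100
  ----------
  col 0: (1 - 0 borrow-in) - 0 → 1 - 0 = 1, borrow out 0
  col 1: (0 - 0 borrow-in) - 0 → 0 - 0 = 0, borrow out 0
  col 2: (0 - 0 borrow-in) - 1 → borrow from next column: (0+2) - 1 = 1, borrow out 1
  col 3: (0 - 1 borrow-in) - 1 → borrow from next column: (-1+2) - 1 = 0, borrow out 1
  col 4: (1 - 1 borrow-in) - 1 → borrow from next column: (0+2) - 1 = 1, borrow out 1
  col 5: (0 - 1 borrow-in) - 0 → borrow from next column: (-1+2) - 0 = 1, borrow out 1
  col 6: (1 - 1 borrow-in) - 1 → borrow from next column: (0+2) - 1 = 1, borrow out 1
  col 7: (0 - 1 borrow-in) - 1 → borrow from next column: (-1+2) - 1 = 0, borrow out 1
  col 8: (1 - 1 borrow-in) - 0 → 0 - 0 = 0, borrow out 0
  col 9: (1 - 0 borrow-in) - 0 → 1 - 0 = 1, borrow out 0
Reading bits MSB→LSB: 1001110101
Strip leading zeros: 1001110101
= 1001110101


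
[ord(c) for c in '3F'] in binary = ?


String: '3F'  (2 characters)
Per-character ASCII lookup:
  '3': digits start at 48: '3' = 48 + 3 = 51 → 110011
  'F': uppercase starts at 65: 'F' = 65 + 5 = 70 → 1000110
= 110011 1000110


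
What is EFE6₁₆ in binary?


Each hex digit → 4 binary bits:
  E = 1110
  F = 1111
  E = 1110
  6 = 0110
Concatenate: 1110 1111 1110 0110
= 1110111111100110


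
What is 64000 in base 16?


Divide by 16 repeatedly:
64000 ÷ 16 = 4000 remainder 0 (0)
4000 ÷ 16 = 250 remainder 0 (0)
250 ÷ 16 = 15 remainder 10 (A)
15 ÷ 16 = 0 remainder 15 (F)
Reading remainders bottom-up:
= 0xFA00


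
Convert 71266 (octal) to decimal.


Positional values:
Position 0: 6 × 8^0 = 6
Position 1: 6 × 8^1 = 48
Position 2: 2 × 8^2 = 128
Position 3: 1 × 8^3 = 512
Position 4: 7 × 8^4 = 28672
Sum = 6 + 48 + 128 + 512 + 28672
= 29366


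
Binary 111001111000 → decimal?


Positional values:
Bit 3: 1 × 2^3 = 8
Bit 4: 1 × 2^4 = 16
Bit 5: 1 × 2^5 = 32
Bit 6: 1 × 2^6 = 64
Bit 9: 1 × 2^9 = 512
Bit 10: 1 × 2^10 = 1024
Bit 11: 1 × 2^11 = 2048
Sum = 8 + 16 + 32 + 64 + 512 + 1024 + 2048
= 3704


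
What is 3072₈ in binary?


Each octal digit → 3 binary bits:
  3 = 011
  0 = 000
  7 = 111
  2 = 010
Concatenate: 011 000 111 010
= 011000111010


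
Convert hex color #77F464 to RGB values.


Hex: #77F464
R = 77₁₆ = 119
G = F4₁₆ = 244
B = 64₁₆ = 100
= RGB(119, 244, 100)


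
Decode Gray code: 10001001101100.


Gray code: 10001001101100
MSB stays the same: 1
Each subsequent bit = prev_binary XOR current_gray:
  B[1] = 1 XOR 0 = 1
  B[2] = 1 XOR 0 = 1
  B[3] = 1 XOR 0 = 1
  B[4] = 1 XOR 1 = 0
  B[5] = 0 XOR 0 = 0
  B[6] = 0 XOR 0 = 0
  B[7] = 0 XOR 1 = 1
  B[8] = 1 XOR 1 = 0
  B[9] = 0 XOR 0 = 0
  B[10] = 0 XOR 1 = 1
  B[11] = 1 XOR 1 = 0
  B[12] = 0 XOR 0 = 0
  B[13] = 0 XOR 0 = 0
= 11110001001000 (15432 decimal)


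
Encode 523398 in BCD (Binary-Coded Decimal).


Each digit → 4-bit binary:
  5 → 0101
  2 → 0010
  3 → 0011
  3 → 0011
  9 → 1001
  8 → 1000
= 0101 0010 0011 0011 1001 1000


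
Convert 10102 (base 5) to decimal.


Positional values (base 5):
  2 × 5^0 = 2 × 1 = 2
  0 × 5^1 = 0 × 5 = 0
  1 × 5^2 = 1 × 25 = 25
  0 × 5^3 = 0 × 125 = 0
  1 × 5^4 = 1 × 625 = 625
Sum = 2 + 0 + 25 + 0 + 625
= 652


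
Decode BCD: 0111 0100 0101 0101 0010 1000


Each 4-bit group → digit:
  0111 → 7
  0100 → 4
  0101 → 5
  0101 → 5
  0010 → 2
  1000 → 8
= 745528


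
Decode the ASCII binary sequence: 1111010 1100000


Codes (binary): 1111010 1100000
Per-code ASCII lookup:
  1111010 = 122  (range 97-122: lowercase, 122 - 97 = 25) → 'z'
  1100000 = 96  (special character) → '`'
= 'z`'


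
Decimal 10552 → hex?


Divide by 16 repeatedly:
10552 ÷ 16 = 659 remainder 8 (8)
659 ÷ 16 = 41 remainder 3 (3)
41 ÷ 16 = 2 remainder 9 (9)
2 ÷ 16 = 0 remainder 2 (2)
Reading remainders bottom-up:
= 0x2938


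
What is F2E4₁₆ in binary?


Each hex digit → 4 binary bits:
  F = 1111
  2 = 0010
  E = 1110
  4 = 0100
Concatenate: 1111 0010 1110 0100
= 1111001011100100


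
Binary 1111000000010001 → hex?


Group into 4-bit nibbles: 1111000000010001
  1111 = F
  0000 = 0
  0001 = 1
  0001 = 1
= 0xF011


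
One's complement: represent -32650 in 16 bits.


Original: 0111111110001010
Invert all bits:
  bit 0: 0 → 1
  bit 1: 1 → 0
  bit 2: 1 → 0
  bit 3: 1 → 0
  bit 4: 1 → 0
  bit 5: 1 → 0
  bit 6: 1 → 0
  bit 7: 1 → 0
  bit 8: 1 → 0
  bit 9: 0 → 1
  bit 10: 0 → 1
  bit 11: 0 → 1
  bit 12: 1 → 0
  bit 13: 0 → 1
  bit 14: 1 → 0
  bit 15: 0 → 1
= 1000000001110101


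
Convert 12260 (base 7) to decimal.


Positional values (base 7):
  0 × 7^0 = 0 × 1 = 0
  6 × 7^1 = 6 × 7 = 42
  2 × 7^2 = 2 × 49 = 98
  2 × 7^3 = 2 × 343 = 686
  1 × 7^4 = 1 × 2401 = 2401
Sum = 0 + 42 + 98 + 686 + 2401
= 3227


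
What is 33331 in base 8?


Divide by 8 repeatedly:
33331 ÷ 8 = 4166 remainder 3
4166 ÷ 8 = 520 remainder 6
520 ÷ 8 = 65 remainder 0
65 ÷ 8 = 8 remainder 1
8 ÷ 8 = 1 remainder 0
1 ÷ 8 = 0 remainder 1
Reading remainders bottom-up:
= 0o101063


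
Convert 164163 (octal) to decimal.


Positional values:
Position 0: 3 × 8^0 = 3
Position 1: 6 × 8^1 = 48
Position 2: 1 × 8^2 = 64
Position 3: 4 × 8^3 = 2048
Position 4: 6 × 8^4 = 24576
Position 5: 1 × 8^5 = 32768
Sum = 3 + 48 + 64 + 2048 + 24576 + 32768
= 59507


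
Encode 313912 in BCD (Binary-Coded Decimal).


Each digit → 4-bit binary:
  3 → 0011
  1 → 0001
  3 → 0011
  9 → 1001
  1 → 0001
  2 → 0010
= 0011 0001 0011 1001 0001 0010


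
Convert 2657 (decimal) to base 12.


Divide by 12 repeatedly:
2657 ÷ 12 = 221 remainder 5
221 ÷ 12 = 18 remainder 5
18 ÷ 12 = 1 remainder 6
1 ÷ 12 = 0 remainder 1
Reading remainders bottom-up:
= 1655


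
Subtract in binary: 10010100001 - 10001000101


Align and subtract column by column (LSB to MSB, borrowing when needed):
  10010100001
- 10001000101
  -----------
  col 0: (1 - 0 borrow-in) - 1 → 1 - 1 = 0, borrow out 0
  col 1: (0 - 0 borrow-in) - 0 → 0 - 0 = 0, borrow out 0
  col 2: (0 - 0 borrow-in) - 1 → borrow from next column: (0+2) - 1 = 1, borrow out 1
  col 3: (0 - 1 borrow-in) - 0 → borrow from next column: (-1+2) - 0 = 1, borrow out 1
  col 4: (0 - 1 borrow-in) - 0 → borrow from next column: (-1+2) - 0 = 1, borrow out 1
  col 5: (1 - 1 borrow-in) - 0 → 0 - 0 = 0, borrow out 0
  col 6: (0 - 0 borrow-in) - 1 → borrow from next column: (0+2) - 1 = 1, borrow out 1
  col 7: (1 - 1 borrow-in) - 0 → 0 - 0 = 0, borrow out 0
  col 8: (0 - 0 borrow-in) - 0 → 0 - 0 = 0, borrow out 0
  col 9: (0 - 0 borrow-in) - 0 → 0 - 0 = 0, borrow out 0
  col 10: (1 - 0 borrow-in) - 1 → 1 - 1 = 0, borrow out 0
Reading bits MSB→LSB: 00001011100
Strip leading zeros: 1011100
= 1011100


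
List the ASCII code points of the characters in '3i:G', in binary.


String: '3i:G'  (4 characters)
Per-character ASCII lookup:
  '3': digits start at 48: '3' = 48 + 3 = 51 → 110011
  'i': lowercase starts at 97: 'i' = 97 + 8 = 105 → 1101001
  ':': special character: ':' = 58 → 111010
  'G': uppercase starts at 65: 'G' = 65 + 6 = 71 → 1000111
= 110011 1101001 111010 1000111


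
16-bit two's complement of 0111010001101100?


Original: 0111010001101100
Step 1 - Invert all bits: 1000101110010011
Step 2 - Add 1: 1000101110010011 + 1
= 1000101110010100 (represents -29804)


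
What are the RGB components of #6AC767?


Hex: #6AC767
R = 6A₁₆ = 106
G = C7₁₆ = 199
B = 67₁₆ = 103
= RGB(106, 199, 103)


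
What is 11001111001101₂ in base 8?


Group into 3-bit groups: 011001111001101
  011 = 3
  001 = 1
  111 = 7
  001 = 1
  101 = 5
= 0o31715


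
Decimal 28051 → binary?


Divide by 2 repeatedly:
28051 ÷ 2 = 14025 remainder 1
14025 ÷ 2 = 7012 remainder 1
7012 ÷ 2 = 3506 remainder 0
3506 ÷ 2 = 1753 remainder 0
1753 ÷ 2 = 876 remainder 1
876 ÷ 2 = 438 remainder 0
438 ÷ 2 = 219 remainder 0
219 ÷ 2 = 109 remainder 1
109 ÷ 2 = 54 remainder 1
54 ÷ 2 = 27 remainder 0
27 ÷ 2 = 13 remainder 1
13 ÷ 2 = 6 remainder 1
6 ÷ 2 = 3 remainder 0
3 ÷ 2 = 1 remainder 1
1 ÷ 2 = 0 remainder 1
Reading remainders bottom-up:
= 110110110010011


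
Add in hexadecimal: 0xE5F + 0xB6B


Align and add column by column (LSB to MSB, each column mod 16 with carry):
  0E5F
+ 0B6B
  ----
  col 0: F(15) + B(11) + 0 (carry in) = 26 → A(10), carry out 1
  col 1: 5(5) + 6(6) + 1 (carry in) = 12 → C(12), carry out 0
  col 2: E(14) + B(11) + 0 (carry in) = 25 → 9(9), carry out 1
  col 3: 0(0) + 0(0) + 1 (carry in) = 1 → 1(1), carry out 0
Reading digits MSB→LSB: 19CA
Strip leading zeros: 19CA
= 0x19CA


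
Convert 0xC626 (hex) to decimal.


Positional values:
Position 0: 6 × 16^0 = 6 × 1 = 6
Position 1: 2 × 16^1 = 2 × 16 = 32
Position 2: 6 × 16^2 = 6 × 256 = 1536
Position 3: C × 16^3 = 12 × 4096 = 49152
Sum = 6 + 32 + 1536 + 49152
= 50726


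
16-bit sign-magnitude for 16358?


Sign bit: 0 (positive)
Magnitude: 16358 = 011111111100110
= 0011111111100110


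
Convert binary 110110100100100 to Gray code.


Binary: 110110100100100
Gray code: G = B XOR (B >> 1)
B >> 1 = 011011010010010
110110100100100 XOR 011011010010010:
  1 XOR 0 = 1
  1 XOR 1 = 0
  0 XOR 1 = 1
  1 XOR 0 = 1
  1 XOR 1 = 0
  0 XOR 1 = 1
  1 XOR 0 = 1
  0 XOR 1 = 1
  0 XOR 0 = 0
  1 XOR 0 = 1
  0 XOR 1 = 1
  0 XOR 0 = 0
  1 XOR 0 = 1
  0 XOR 1 = 1
  0 XOR 0 = 0
= 101101110110110
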